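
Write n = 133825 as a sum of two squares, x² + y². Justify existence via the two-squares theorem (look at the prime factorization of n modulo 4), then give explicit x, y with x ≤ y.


Step 1: Factor n = 133825 = 5^2 · 53 · 101.
Step 2: Check the mod-4 condition on each prime factor: 5 ≡ 1 (mod 4), exponent 2; 53 ≡ 1 (mod 4), exponent 1; 101 ≡ 1 (mod 4), exponent 1.
All primes ≡ 3 (mod 4) appear to even exponent (or don't appear), so by the two-squares theorem n IS expressible as a sum of two squares.
Step 3: Build a representation. Group n = k² · m with k = 5 and m = 53 · 101 = 5353 (a product of primes ≡ 1 (mod 4)); a representation of m scales to one of n via (k·x)² + (k·y)² = k²(x² + y²). Each prime p ≡ 1 (mod 4) is itself a sum of two squares; find a² by testing p − a² for a perfect square:
  53: 53 − 1² = 52, 53 − 2² = 49 = 7² ⇒ 53 = 2² + 7².
  101: 101 − 1² = 100 = 10² ⇒ 101 = 1² + 10².
  Combine using the Brahmagupta–Fibonacci identity (a² + b²)(c² + d²) = (ac − bd)² + (ad + bc)² = (ac + bd)² + (ad − bc)²:
  53 · 101 = 5353: from (2² + 7²)(1² + 10²), take (2·1 − 7·10, 2·10 + 7·1) = (2 − 70, 20 + 7) = (-68, 27); dropping signs (only squares matter) gives (68, 27); check 68² + 27² = 4624 + 729 = 5353 ✓.
  Scale by k = 5: (5·68, 5·27) = (340, 135).
Step 4: Order so x ≤ y and verify: 135² + 340² = 18225 + 115600 = 133825 = n. ✓

n = 133825 = 135² + 340² (one valid representation with x ≤ y).


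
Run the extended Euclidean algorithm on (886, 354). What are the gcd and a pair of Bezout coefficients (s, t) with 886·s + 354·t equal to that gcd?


Euclidean algorithm on (886, 354) — divide until remainder is 0:
  886 = 2 · 354 + 178
  354 = 1 · 178 + 176
  178 = 1 · 176 + 2
  176 = 88 · 2 + 0
gcd(886, 354) = 2.
Track Bezout coefficients alongside the remainders: start with r₀ = 886 = a·1 + b·0 (s = 1, t = 0) and r₁ = 354 = a·0 + b·1 (s = 0, t = 1); each new remainder r_{k+1} = r_{k-1} − q_k·r_k inherits s_{k+1} = s_{k-1} − q_k·s_k, t_{k+1} = t_{k-1} − q_k·t_k, so r_k = a·s_k + b·t_k at every step:
  q = 2: r = 178, s = 1 − 2·0 = 1, t = 0 − 2·1 = -2  (check: 886·1 + 354·(-2) = 178)
  q = 1: r = 176, s = 0 − 1·1 = -1, t = 1 − 1·(-2) = 3  (check: 886·(-1) + 354·3 = 176)
  q = 1: r = 2, s = 1 − 1·(-1) = 2, t = -2 − 1·3 = -5  (check: 886·2 + 354·(-5) = 2)
The row with r = 2 (the gcd) gives the Bezout coefficients s = 2, t = -5.
Result: 886 · (2) + 354 · (-5) = 2.

gcd(886, 354) = 2; s = 2, t = -5 (check: 886·2 + 354·(-5) = 2).


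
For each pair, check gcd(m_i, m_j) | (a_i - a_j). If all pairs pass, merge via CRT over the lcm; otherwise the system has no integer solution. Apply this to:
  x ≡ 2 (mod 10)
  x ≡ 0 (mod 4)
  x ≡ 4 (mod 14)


Moduli 10, 4, 14 are not pairwise coprime, so CRT works modulo lcm(m_i) when all pairwise compatibility conditions hold.
Pairwise compatibility: gcd(m_i, m_j) must divide a_i - a_j for every pair.
Merge one congruence at a time:
  Start: x ≡ 2 (mod 10).
  Combine with x ≡ 0 (mod 4): gcd(10, 4) = 2; 0 - 2 = -2, which IS divisible by 2, so compatible.
    Write x = 2 + 10·t and substitute into x ≡ 0 (mod 4): 10·t ≡ 0 − 2 = -2 (mod 4).
    Divide the congruence (and modulus) by g = 2: 5·t ≡ -1 (mod 2).
    Reduce coefficients mod 2: 1·t ≡ 1 (mod 2).
    So t ≡ 1 (mod 2).
    Then x = 2 + 10·1 = 12, valid modulo lcm(10, 4) = 20: x ≡ 12 (mod 20).
  Combine with x ≡ 4 (mod 14): gcd(20, 14) = 2; 4 - 12 = -8, which IS divisible by 2, so compatible.
    Write x = 12 + 20·t and substitute into x ≡ 4 (mod 14): 20·t ≡ 4 − 12 = -8 (mod 14).
    Divide the congruence (and modulus) by g = 2: 10·t ≡ -4 (mod 7).
    Reduce coefficients mod 7: 3·t ≡ 3 (mod 7).
    The inverse of 3 mod 7 is 5 (since 3·5 = 15 = 2·7 + 1), so t ≡ 5·3 = 15 ≡ 1 (mod 7).
    Then x = 12 + 20·1 = 32, valid modulo lcm(20, 14) = 140: x ≡ 32 (mod 140).
Verify: 32 mod 10 = 2, 32 mod 4 = 0, 32 mod 14 = 4.

x ≡ 32 (mod 140).


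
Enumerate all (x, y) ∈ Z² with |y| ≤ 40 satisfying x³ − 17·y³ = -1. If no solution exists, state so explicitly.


The equation is x³ - 17y³ = -1. For fixed y, x³ = 17·y³ − 1, so a solution requires the RHS to be a perfect cube.
Strategy: iterate y from -40 to 40, compute RHS = 17·y³ − 1, and check whether it is a (positive or negative) perfect cube.
Check small values of y:
  y = 0: RHS = -1 = (-1)³ ⇒ x = -1 works.
  y = 1: RHS = 16 is not a perfect cube.
  y = -1: RHS = -18 is not a perfect cube.
  y = 2: RHS = 135 is not a perfect cube.
  y = -2: RHS = -137 is not a perfect cube.
  y = 3: RHS = 458 is not a perfect cube.
  y = -3: RHS = -460 is not a perfect cube.
Continuing, at y = -7: RHS = -5832 = (-18)³ ⇒ x = -18 works.
Searching the remaining y in |y| ≤ 40 finds no further solutions.
Collected solutions: (-1, 0), (-18, -7).

Solutions (with |y| ≤ 40): (-1, 0), (-18, -7).


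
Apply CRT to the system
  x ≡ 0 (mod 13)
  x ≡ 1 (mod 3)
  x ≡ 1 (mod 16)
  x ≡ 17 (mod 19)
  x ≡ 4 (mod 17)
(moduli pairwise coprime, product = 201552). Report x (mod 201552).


Product of moduli M = 13 · 3 · 16 · 19 · 17 = 201552.
Merge one congruence at a time:
  Start: x ≡ 0 (mod 13).
  Combine with x ≡ 1 (mod 3); new modulus lcm = 39.
    Write x = 0 + 13·t and substitute into x ≡ 1 (mod 3): 13·t ≡ 1 − 0 = 1 (mod 3).
    Reduce coefficients mod 3: 1·t ≡ 1 (mod 3).
    So t ≡ 1 (mod 3).
    Then x = 0 + 13·1 = 13, valid modulo lcm(13, 3) = 39: x ≡ 13 (mod 39).
  Combine with x ≡ 1 (mod 16); new modulus lcm = 624.
    Write x = 13 + 39·t and substitute into x ≡ 1 (mod 16): 39·t ≡ 1 − 13 = -12 (mod 16).
    Reduce coefficients mod 16: 7·t ≡ 4 (mod 16).
    The inverse of 7 mod 16 is 7 (since 7·7 = 49 = 3·16 + 1), so t ≡ 7·4 = 28 ≡ 12 (mod 16).
    Then x = 13 + 39·12 = 481, valid modulo lcm(39, 16) = 624: x ≡ 481 (mod 624).
  Combine with x ≡ 17 (mod 19); new modulus lcm = 11856.
    Write x = 481 + 624·t and substitute into x ≡ 17 (mod 19): 624·t ≡ 17 − 481 = -464 (mod 19).
    Reduce coefficients mod 19: 16·t ≡ 11 (mod 19).
    The inverse of 16 mod 19 is 6 (since 16·6 = 96 = 5·19 + 1), so t ≡ 6·11 = 66 ≡ 9 (mod 19).
    Then x = 481 + 624·9 = 6097, valid modulo lcm(624, 19) = 11856: x ≡ 6097 (mod 11856).
  Combine with x ≡ 4 (mod 17); new modulus lcm = 201552.
    Write x = 6097 + 11856·t and substitute into x ≡ 4 (mod 17): 11856·t ≡ 4 − 6097 = -6093 (mod 17).
    Reduce coefficients mod 17: 7·t ≡ 10 (mod 17).
    The inverse of 7 mod 17 is 5 (since 7·5 = 35 = 2·17 + 1), so t ≡ 5·10 = 50 ≡ 16 (mod 17).
    Then x = 6097 + 11856·16 = 195793, valid modulo lcm(11856, 17) = 201552: x ≡ 195793 (mod 201552).
Verify against each original: 195793 mod 13 = 0, 195793 mod 3 = 1, 195793 mod 16 = 1, 195793 mod 19 = 17, 195793 mod 17 = 4.

x ≡ 195793 (mod 201552).


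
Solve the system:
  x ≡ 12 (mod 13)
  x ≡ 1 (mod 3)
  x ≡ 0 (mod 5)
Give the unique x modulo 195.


Moduli 13, 3, 5 are pairwise coprime; by CRT there is a unique solution modulo M = 13 · 3 · 5 = 195.
Solve pairwise, accumulating the modulus:
  Start with x ≡ 12 (mod 13).
  Combine with x ≡ 1 (mod 3): since gcd(13, 3) = 1, we get a unique residue mod 39.
    Write x = 12 + 13·t and substitute into x ≡ 1 (mod 3): 13·t ≡ 1 − 12 = -11 (mod 3).
    Reduce coefficients mod 3: 1·t ≡ 1 (mod 3).
    So t ≡ 1 (mod 3).
    Then x = 12 + 13·1 = 25, valid modulo lcm(13, 3) = 39: x ≡ 25 (mod 39).
  Combine with x ≡ 0 (mod 5): since gcd(39, 5) = 1, we get a unique residue mod 195.
    Write x = 25 + 39·t and substitute into x ≡ 0 (mod 5): 39·t ≡ 0 − 25 = -25 (mod 5).
    Reduce coefficients mod 5: 4·t ≡ 0 (mod 5).
    The inverse of 4 mod 5 is 4 (since 4·4 = 16 = 3·5 + 1), so t ≡ 4·0 = 0 ≡ 0 (mod 5).
    Then x = 25 + 39·0 = 25, valid modulo lcm(39, 5) = 195: x ≡ 25 (mod 195).
Verify: 25 mod 13 = 12 ✓, 25 mod 3 = 1 ✓, 25 mod 5 = 0 ✓.

x ≡ 25 (mod 195).


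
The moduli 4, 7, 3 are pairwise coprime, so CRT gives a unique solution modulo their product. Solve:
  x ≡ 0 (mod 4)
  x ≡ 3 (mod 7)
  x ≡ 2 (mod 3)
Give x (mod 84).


Moduli 4, 7, 3 are pairwise coprime; by CRT there is a unique solution modulo M = 4 · 7 · 3 = 84.
Solve pairwise, accumulating the modulus:
  Start with x ≡ 0 (mod 4).
  Combine with x ≡ 3 (mod 7): since gcd(4, 7) = 1, we get a unique residue mod 28.
    Write x = 0 + 4·t and substitute into x ≡ 3 (mod 7): 4·t ≡ 3 − 0 = 3 (mod 7).
    The inverse of 4 mod 7 is 2 (since 4·2 = 8 = 1·7 + 1), so t ≡ 2·3 = 6 ≡ 6 (mod 7).
    Then x = 0 + 4·6 = 24, valid modulo lcm(4, 7) = 28: x ≡ 24 (mod 28).
  Combine with x ≡ 2 (mod 3): since gcd(28, 3) = 1, we get a unique residue mod 84.
    Write x = 24 + 28·t and substitute into x ≡ 2 (mod 3): 28·t ≡ 2 − 24 = -22 (mod 3).
    Reduce coefficients mod 3: 1·t ≡ 2 (mod 3).
    So t ≡ 2 (mod 3).
    Then x = 24 + 28·2 = 80, valid modulo lcm(28, 3) = 84: x ≡ 80 (mod 84).
Verify: 80 mod 4 = 0 ✓, 80 mod 7 = 3 ✓, 80 mod 3 = 2 ✓.

x ≡ 80 (mod 84).


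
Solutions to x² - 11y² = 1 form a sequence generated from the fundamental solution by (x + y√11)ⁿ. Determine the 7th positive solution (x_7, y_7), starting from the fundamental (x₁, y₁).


Step 1: Find the fundamental solution (x₁, y₁) of x² - 11y² = 1.
  Expand √11 as a continued fraction. a₀ = ⌊√11⌋ = 3; iterate m_{k+1} = d_k·a_k − m_k, d_{k+1} = (11 − m_{k+1}²)/d_k, a_{k+1} = ⌊(a₀ + m_{k+1})/d_{k+1}⌋ (starting m₀ = 0, d₀ = 1), with convergents p_k = a_k·p_{k-1} + p_{k-2}, q_k = a_k·q_{k-1} + q_{k-2} (p₋₁ = 1, q₋₁ = 0):
  k = 0: a₀ = 3; p₀/q₀ = 3/1; p₀² − 11·q₀² = 9 − 11 = -2.
  k = 1: m = 3, d = 2, a = ⌊(3 + 3)/2⌋ = 3; p/q = (3·3 + 1)/(3·1 + 0) = 10/3; p² − 11·q² = 100 − 99 = 1.
  The first convergent with p² − 11·q² = 1 gives the fundamental solution (x₁, y₁) = (10, 3).
Step 2: Apply the recurrence (x_{n+1}, y_{n+1}) = (x₁x_n + 11y₁y_n, x₁y_n + y₁x_n) repeatedly.
  From (x_1, y_1) = (10, 3): x_2 = 10·10 + 11·3·3 = 199; y_2 = 10·3 + 3·10 = 60.
  From (x_2, y_2) = (199, 60): x_3 = 10·199 + 11·3·60 = 3970; y_3 = 10·60 + 3·199 = 1197.
  From (x_3, y_3) = (3970, 1197): x_4 = 10·3970 + 11·3·1197 = 79201; y_4 = 10·1197 + 3·3970 = 23880.
  From (x_4, y_4) = (79201, 23880): x_5 = 10·79201 + 11·3·23880 = 1580050; y_5 = 10·23880 + 3·79201 = 476403.
  From (x_5, y_5) = (1580050, 476403): x_6 = 10·1580050 + 11·3·476403 = 31521799; y_6 = 10·476403 + 3·1580050 = 9504180.
  From (x_6, y_6) = (31521799, 9504180): x_7 = 10·31521799 + 11·3·9504180 = 628855930; y_7 = 10·9504180 + 3·31521799 = 189607197.
Step 3: Verify x_7² - 11·y_7² = 395459780696164900 - 395459780696164899 = 1 (should be 1). ✓

(x_1, y_1) = (10, 3); (x_7, y_7) = (628855930, 189607197).


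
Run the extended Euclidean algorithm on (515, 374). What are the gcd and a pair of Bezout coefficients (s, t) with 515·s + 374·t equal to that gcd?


Euclidean algorithm on (515, 374) — divide until remainder is 0:
  515 = 1 · 374 + 141
  374 = 2 · 141 + 92
  141 = 1 · 92 + 49
  92 = 1 · 49 + 43
  49 = 1 · 43 + 6
  43 = 7 · 6 + 1
  6 = 6 · 1 + 0
gcd(515, 374) = 1.
Track Bezout coefficients alongside the remainders: start with r₀ = 515 = a·1 + b·0 (s = 1, t = 0) and r₁ = 374 = a·0 + b·1 (s = 0, t = 1); each new remainder r_{k+1} = r_{k-1} − q_k·r_k inherits s_{k+1} = s_{k-1} − q_k·s_k, t_{k+1} = t_{k-1} − q_k·t_k, so r_k = a·s_k + b·t_k at every step:
  q = 1: r = 141, s = 1 − 1·0 = 1, t = 0 − 1·1 = -1  (check: 515·1 + 374·(-1) = 141)
  q = 2: r = 92, s = 0 − 2·1 = -2, t = 1 − 2·(-1) = 3  (check: 515·(-2) + 374·3 = 92)
  q = 1: r = 49, s = 1 − 1·(-2) = 3, t = -1 − 1·3 = -4  (check: 515·3 + 374·(-4) = 49)
  q = 1: r = 43, s = -2 − 1·3 = -5, t = 3 − 1·(-4) = 7  (check: 515·(-5) + 374·7 = 43)
  q = 1: r = 6, s = 3 − 1·(-5) = 8, t = -4 − 1·7 = -11  (check: 515·8 + 374·(-11) = 6)
  q = 7: r = 1, s = -5 − 7·8 = -61, t = 7 − 7·(-11) = 84  (check: 515·(-61) + 374·84 = 1)
The row with r = 1 (the gcd) gives the Bezout coefficients s = -61, t = 84.
Result: 515 · (-61) + 374 · (84) = 1.

gcd(515, 374) = 1; s = -61, t = 84 (check: 515·(-61) + 374·84 = 1).


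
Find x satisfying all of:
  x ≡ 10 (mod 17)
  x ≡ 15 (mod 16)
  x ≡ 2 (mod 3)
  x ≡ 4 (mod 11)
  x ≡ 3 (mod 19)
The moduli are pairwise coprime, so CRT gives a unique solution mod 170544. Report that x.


Product of moduli M = 17 · 16 · 3 · 11 · 19 = 170544.
Merge one congruence at a time:
  Start: x ≡ 10 (mod 17).
  Combine with x ≡ 15 (mod 16); new modulus lcm = 272.
    Write x = 10 + 17·t and substitute into x ≡ 15 (mod 16): 17·t ≡ 15 − 10 = 5 (mod 16).
    Reduce coefficients mod 16: 1·t ≡ 5 (mod 16).
    So t ≡ 5 (mod 16).
    Then x = 10 + 17·5 = 95, valid modulo lcm(17, 16) = 272: x ≡ 95 (mod 272).
  Combine with x ≡ 2 (mod 3); new modulus lcm = 816.
    Write x = 95 + 272·t and substitute into x ≡ 2 (mod 3): 272·t ≡ 2 − 95 = -93 (mod 3).
    Reduce coefficients mod 3: 2·t ≡ 0 (mod 3).
    The inverse of 2 mod 3 is 2 (since 2·2 = 4 = 1·3 + 1), so t ≡ 2·0 = 0 ≡ 0 (mod 3).
    Then x = 95 + 272·0 = 95, valid modulo lcm(272, 3) = 816: x ≡ 95 (mod 816).
  Combine with x ≡ 4 (mod 11); new modulus lcm = 8976.
    Write x = 95 + 816·t and substitute into x ≡ 4 (mod 11): 816·t ≡ 4 − 95 = -91 (mod 11).
    Reduce coefficients mod 11: 2·t ≡ 8 (mod 11).
    The inverse of 2 mod 11 is 6 (since 2·6 = 12 = 1·11 + 1), so t ≡ 6·8 = 48 ≡ 4 (mod 11).
    Then x = 95 + 816·4 = 3359, valid modulo lcm(816, 11) = 8976: x ≡ 3359 (mod 8976).
  Combine with x ≡ 3 (mod 19); new modulus lcm = 170544.
    Write x = 3359 + 8976·t and substitute into x ≡ 3 (mod 19): 8976·t ≡ 3 − 3359 = -3356 (mod 19).
    Reduce coefficients mod 19: 8·t ≡ 7 (mod 19).
    The inverse of 8 mod 19 is 12 (since 8·12 = 96 = 5·19 + 1), so t ≡ 12·7 = 84 ≡ 8 (mod 19).
    Then x = 3359 + 8976·8 = 75167, valid modulo lcm(8976, 19) = 170544: x ≡ 75167 (mod 170544).
Verify against each original: 75167 mod 17 = 10, 75167 mod 16 = 15, 75167 mod 3 = 2, 75167 mod 11 = 4, 75167 mod 19 = 3.

x ≡ 75167 (mod 170544).


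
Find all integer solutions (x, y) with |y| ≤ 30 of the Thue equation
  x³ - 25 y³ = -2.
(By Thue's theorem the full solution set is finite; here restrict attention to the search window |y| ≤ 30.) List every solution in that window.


The equation is x³ - 25y³ = -2. For fixed y, x³ = 25·y³ − 2, so a solution requires the RHS to be a perfect cube.
Strategy: iterate y from -30 to 30, compute RHS = 25·y³ − 2, and check whether it is a (positive or negative) perfect cube.
Check small values of y:
  y = 0: RHS = -2 is not a perfect cube.
  y = 1: RHS = 23 is not a perfect cube.
  y = -1: RHS = -27 = (-3)³ ⇒ x = -3 works.
  y = 2: RHS = 198 is not a perfect cube.
  y = -2: RHS = -202 is not a perfect cube.
  y = 3: RHS = 673 is not a perfect cube.
  y = -3: RHS = -677 is not a perfect cube.
Continuing the search up to |y| = 30 finds no further solutions beyond those listed.
Collected solutions: (-3, -1).

Solutions (with |y| ≤ 30): (-3, -1).


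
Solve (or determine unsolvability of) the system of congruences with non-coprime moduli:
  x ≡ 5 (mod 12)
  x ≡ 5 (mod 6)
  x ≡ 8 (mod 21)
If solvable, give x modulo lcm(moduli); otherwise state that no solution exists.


Moduli 12, 6, 21 are not pairwise coprime, so CRT works modulo lcm(m_i) when all pairwise compatibility conditions hold.
Pairwise compatibility: gcd(m_i, m_j) must divide a_i - a_j for every pair.
Merge one congruence at a time:
  Start: x ≡ 5 (mod 12).
  Combine with x ≡ 5 (mod 6): gcd(12, 6) = 6; 5 - 5 = 0, which IS divisible by 6, so compatible.
    Write x = 5 + 12·t and substitute into x ≡ 5 (mod 6): 12·t ≡ 5 − 5 = 0 (mod 6).
    Divide the congruence (and modulus) by g = 6: 2·t ≡ 0 (mod 1).
    Modulo 1 every t works; take t = 0.
    Then x = 5 + 12·0 = 5, valid modulo lcm(12, 6) = 12: x ≡ 5 (mod 12).
  Combine with x ≡ 8 (mod 21): gcd(12, 21) = 3; 8 - 5 = 3, which IS divisible by 3, so compatible.
    Write x = 5 + 12·t and substitute into x ≡ 8 (mod 21): 12·t ≡ 8 − 5 = 3 (mod 21).
    Divide the congruence (and modulus) by g = 3: 4·t ≡ 1 (mod 7).
    The inverse of 4 mod 7 is 2 (since 4·2 = 8 = 1·7 + 1), so t ≡ 2·1 = 2 ≡ 2 (mod 7).
    Then x = 5 + 12·2 = 29, valid modulo lcm(12, 21) = 84: x ≡ 29 (mod 84).
Verify: 29 mod 12 = 5, 29 mod 6 = 5, 29 mod 21 = 8.

x ≡ 29 (mod 84).


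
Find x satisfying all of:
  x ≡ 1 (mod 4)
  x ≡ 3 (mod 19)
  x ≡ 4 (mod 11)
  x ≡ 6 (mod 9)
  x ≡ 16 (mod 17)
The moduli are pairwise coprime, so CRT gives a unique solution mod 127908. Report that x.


Product of moduli M = 4 · 19 · 11 · 9 · 17 = 127908.
Merge one congruence at a time:
  Start: x ≡ 1 (mod 4).
  Combine with x ≡ 3 (mod 19); new modulus lcm = 76.
    Write x = 1 + 4·t and substitute into x ≡ 3 (mod 19): 4·t ≡ 3 − 1 = 2 (mod 19).
    The inverse of 4 mod 19 is 5 (since 4·5 = 20 = 1·19 + 1), so t ≡ 5·2 = 10 ≡ 10 (mod 19).
    Then x = 1 + 4·10 = 41, valid modulo lcm(4, 19) = 76: x ≡ 41 (mod 76).
  Combine with x ≡ 4 (mod 11); new modulus lcm = 836.
    Write x = 41 + 76·t and substitute into x ≡ 4 (mod 11): 76·t ≡ 4 − 41 = -37 (mod 11).
    Reduce coefficients mod 11: 10·t ≡ 7 (mod 11).
    The inverse of 10 mod 11 is 10 (since 10·10 = 100 = 9·11 + 1), so t ≡ 10·7 = 70 ≡ 4 (mod 11).
    Then x = 41 + 76·4 = 345, valid modulo lcm(76, 11) = 836: x ≡ 345 (mod 836).
  Combine with x ≡ 6 (mod 9); new modulus lcm = 7524.
    Write x = 345 + 836·t and substitute into x ≡ 6 (mod 9): 836·t ≡ 6 − 345 = -339 (mod 9).
    Reduce coefficients mod 9: 8·t ≡ 3 (mod 9).
    The inverse of 8 mod 9 is 8 (since 8·8 = 64 = 7·9 + 1), so t ≡ 8·3 = 24 ≡ 6 (mod 9).
    Then x = 345 + 836·6 = 5361, valid modulo lcm(836, 9) = 7524: x ≡ 5361 (mod 7524).
  Combine with x ≡ 16 (mod 17); new modulus lcm = 127908.
    Write x = 5361 + 7524·t and substitute into x ≡ 16 (mod 17): 7524·t ≡ 16 − 5361 = -5345 (mod 17).
    Reduce coefficients mod 17: 10·t ≡ 10 (mod 17).
    The inverse of 10 mod 17 is 12 (since 10·12 = 120 = 7·17 + 1), so t ≡ 12·10 = 120 ≡ 1 (mod 17).
    Then x = 5361 + 7524·1 = 12885, valid modulo lcm(7524, 17) = 127908: x ≡ 12885 (mod 127908).
Verify against each original: 12885 mod 4 = 1, 12885 mod 19 = 3, 12885 mod 11 = 4, 12885 mod 9 = 6, 12885 mod 17 = 16.

x ≡ 12885 (mod 127908).


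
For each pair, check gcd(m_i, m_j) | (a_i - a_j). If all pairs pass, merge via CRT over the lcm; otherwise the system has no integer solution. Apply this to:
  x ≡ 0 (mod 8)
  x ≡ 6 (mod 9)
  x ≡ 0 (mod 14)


Moduli 8, 9, 14 are not pairwise coprime, so CRT works modulo lcm(m_i) when all pairwise compatibility conditions hold.
Pairwise compatibility: gcd(m_i, m_j) must divide a_i - a_j for every pair.
Merge one congruence at a time:
  Start: x ≡ 0 (mod 8).
  Combine with x ≡ 6 (mod 9): gcd(8, 9) = 1; 6 - 0 = 6, which IS divisible by 1, so compatible.
    Write x = 0 + 8·t and substitute into x ≡ 6 (mod 9): 8·t ≡ 6 − 0 = 6 (mod 9).
    The inverse of 8 mod 9 is 8 (since 8·8 = 64 = 7·9 + 1), so t ≡ 8·6 = 48 ≡ 3 (mod 9).
    Then x = 0 + 8·3 = 24, valid modulo lcm(8, 9) = 72: x ≡ 24 (mod 72).
  Combine with x ≡ 0 (mod 14): gcd(72, 14) = 2; 0 - 24 = -24, which IS divisible by 2, so compatible.
    Write x = 24 + 72·t and substitute into x ≡ 0 (mod 14): 72·t ≡ 0 − 24 = -24 (mod 14).
    Divide the congruence (and modulus) by g = 2: 36·t ≡ -12 (mod 7).
    Reduce coefficients mod 7: 1·t ≡ 2 (mod 7).
    So t ≡ 2 (mod 7).
    Then x = 24 + 72·2 = 168, valid modulo lcm(72, 14) = 504: x ≡ 168 (mod 504).
Verify: 168 mod 8 = 0, 168 mod 9 = 6, 168 mod 14 = 0.

x ≡ 168 (mod 504).


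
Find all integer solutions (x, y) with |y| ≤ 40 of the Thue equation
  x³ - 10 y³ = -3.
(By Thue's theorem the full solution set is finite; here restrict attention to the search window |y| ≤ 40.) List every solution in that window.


The equation is x³ - 10y³ = -3. For fixed y, x³ = 10·y³ − 3, so a solution requires the RHS to be a perfect cube.
Strategy: iterate y from -40 to 40, compute RHS = 10·y³ − 3, and check whether it is a (positive or negative) perfect cube.
Check small values of y:
  y = 0: RHS = -3 is not a perfect cube.
  y = 1: RHS = 7 is not a perfect cube.
  y = -1: RHS = -13 is not a perfect cube.
  y = 2: RHS = 77 is not a perfect cube.
  y = -2: RHS = -83 is not a perfect cube.
  y = 3: RHS = 267 is not a perfect cube.
  y = -3: RHS = -273 is not a perfect cube.
Continuing the search up to |y| = 40 finds no solutions either.
No (x, y) in the scanned range satisfies the equation.

No integer solutions with |y| ≤ 40.


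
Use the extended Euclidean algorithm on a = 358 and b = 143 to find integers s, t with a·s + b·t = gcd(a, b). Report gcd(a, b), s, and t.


Euclidean algorithm on (358, 143) — divide until remainder is 0:
  358 = 2 · 143 + 72
  143 = 1 · 72 + 71
  72 = 1 · 71 + 1
  71 = 71 · 1 + 0
gcd(358, 143) = 1.
Track Bezout coefficients alongside the remainders: start with r₀ = 358 = a·1 + b·0 (s = 1, t = 0) and r₁ = 143 = a·0 + b·1 (s = 0, t = 1); each new remainder r_{k+1} = r_{k-1} − q_k·r_k inherits s_{k+1} = s_{k-1} − q_k·s_k, t_{k+1} = t_{k-1} − q_k·t_k, so r_k = a·s_k + b·t_k at every step:
  q = 2: r = 72, s = 1 − 2·0 = 1, t = 0 − 2·1 = -2  (check: 358·1 + 143·(-2) = 72)
  q = 1: r = 71, s = 0 − 1·1 = -1, t = 1 − 1·(-2) = 3  (check: 358·(-1) + 143·3 = 71)
  q = 1: r = 1, s = 1 − 1·(-1) = 2, t = -2 − 1·3 = -5  (check: 358·2 + 143·(-5) = 1)
The row with r = 1 (the gcd) gives the Bezout coefficients s = 2, t = -5.
Result: 358 · (2) + 143 · (-5) = 1.

gcd(358, 143) = 1; s = 2, t = -5 (check: 358·2 + 143·(-5) = 1).


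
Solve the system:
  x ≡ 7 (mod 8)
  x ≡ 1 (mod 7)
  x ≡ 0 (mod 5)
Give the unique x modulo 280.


Moduli 8, 7, 5 are pairwise coprime; by CRT there is a unique solution modulo M = 8 · 7 · 5 = 280.
Solve pairwise, accumulating the modulus:
  Start with x ≡ 7 (mod 8).
  Combine with x ≡ 1 (mod 7): since gcd(8, 7) = 1, we get a unique residue mod 56.
    Write x = 7 + 8·t and substitute into x ≡ 1 (mod 7): 8·t ≡ 1 − 7 = -6 (mod 7).
    Reduce coefficients mod 7: 1·t ≡ 1 (mod 7).
    So t ≡ 1 (mod 7).
    Then x = 7 + 8·1 = 15, valid modulo lcm(8, 7) = 56: x ≡ 15 (mod 56).
  Combine with x ≡ 0 (mod 5): since gcd(56, 5) = 1, we get a unique residue mod 280.
    Write x = 15 + 56·t and substitute into x ≡ 0 (mod 5): 56·t ≡ 0 − 15 = -15 (mod 5).
    Reduce coefficients mod 5: 1·t ≡ 0 (mod 5).
    So t ≡ 0 (mod 5).
    Then x = 15 + 56·0 = 15, valid modulo lcm(56, 5) = 280: x ≡ 15 (mod 280).
Verify: 15 mod 8 = 7 ✓, 15 mod 7 = 1 ✓, 15 mod 5 = 0 ✓.

x ≡ 15 (mod 280).


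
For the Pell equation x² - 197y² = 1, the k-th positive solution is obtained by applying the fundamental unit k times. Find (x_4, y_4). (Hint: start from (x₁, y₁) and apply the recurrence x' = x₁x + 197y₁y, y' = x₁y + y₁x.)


Step 1: Find the fundamental solution (x₁, y₁) of x² - 197y² = 1.
  Expand √197 as a continued fraction. a₀ = ⌊√197⌋ = 14; iterate m_{k+1} = d_k·a_k − m_k, d_{k+1} = (197 − m_{k+1}²)/d_k, a_{k+1} = ⌊(a₀ + m_{k+1})/d_{k+1}⌋ (starting m₀ = 0, d₀ = 1), with convergents p_k = a_k·p_{k-1} + p_{k-2}, q_k = a_k·q_{k-1} + q_{k-2} (p₋₁ = 1, q₋₁ = 0):
  k = 0: a₀ = 14; p₀/q₀ = 14/1; p₀² − 197·q₀² = 196 − 197 = -1.
  k = 1: m = 14, d = 1, a = ⌊(14 + 14)/1⌋ = 28; p/q = (28·14 + 1)/(28·1 + 0) = 393/28; p² − 197·q² = 154449 − 154448 = 1.
  The first convergent with p² − 197·q² = 1 gives the fundamental solution (x₁, y₁) = (393, 28).
Step 2: Apply the recurrence (x_{n+1}, y_{n+1}) = (x₁x_n + 197y₁y_n, x₁y_n + y₁x_n) repeatedly.
  From (x_1, y_1) = (393, 28): x_2 = 393·393 + 197·28·28 = 308897; y_2 = 393·28 + 28·393 = 22008.
  From (x_2, y_2) = (308897, 22008): x_3 = 393·308897 + 197·28·22008 = 242792649; y_3 = 393·22008 + 28·308897 = 17298260.
  From (x_3, y_3) = (242792649, 17298260): x_4 = 393·242792649 + 197·28·17298260 = 190834713217; y_4 = 393·17298260 + 28·242792649 = 13596410352.
Step 3: Verify x_4² - 197·y_4² = 36417887768614634489089 - 36417887768614634489088 = 1 (should be 1). ✓

(x_1, y_1) = (393, 28); (x_4, y_4) = (190834713217, 13596410352).


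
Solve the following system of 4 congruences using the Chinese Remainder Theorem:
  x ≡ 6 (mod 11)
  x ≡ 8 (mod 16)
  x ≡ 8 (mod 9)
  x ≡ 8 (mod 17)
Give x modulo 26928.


Product of moduli M = 11 · 16 · 9 · 17 = 26928.
Merge one congruence at a time:
  Start: x ≡ 6 (mod 11).
  Combine with x ≡ 8 (mod 16); new modulus lcm = 176.
    Write x = 6 + 11·t and substitute into x ≡ 8 (mod 16): 11·t ≡ 8 − 6 = 2 (mod 16).
    The inverse of 11 mod 16 is 3 (since 11·3 = 33 = 2·16 + 1), so t ≡ 3·2 = 6 ≡ 6 (mod 16).
    Then x = 6 + 11·6 = 72, valid modulo lcm(11, 16) = 176: x ≡ 72 (mod 176).
  Combine with x ≡ 8 (mod 9); new modulus lcm = 1584.
    Write x = 72 + 176·t and substitute into x ≡ 8 (mod 9): 176·t ≡ 8 − 72 = -64 (mod 9).
    Reduce coefficients mod 9: 5·t ≡ 8 (mod 9).
    The inverse of 5 mod 9 is 2 (since 5·2 = 10 = 1·9 + 1), so t ≡ 2·8 = 16 ≡ 7 (mod 9).
    Then x = 72 + 176·7 = 1304, valid modulo lcm(176, 9) = 1584: x ≡ 1304 (mod 1584).
  Combine with x ≡ 8 (mod 17); new modulus lcm = 26928.
    Write x = 1304 + 1584·t and substitute into x ≡ 8 (mod 17): 1584·t ≡ 8 − 1304 = -1296 (mod 17).
    Reduce coefficients mod 17: 3·t ≡ 13 (mod 17).
    The inverse of 3 mod 17 is 6 (since 3·6 = 18 = 1·17 + 1), so t ≡ 6·13 = 78 ≡ 10 (mod 17).
    Then x = 1304 + 1584·10 = 17144, valid modulo lcm(1584, 17) = 26928: x ≡ 17144 (mod 26928).
Verify against each original: 17144 mod 11 = 6, 17144 mod 16 = 8, 17144 mod 9 = 8, 17144 mod 17 = 8.

x ≡ 17144 (mod 26928).


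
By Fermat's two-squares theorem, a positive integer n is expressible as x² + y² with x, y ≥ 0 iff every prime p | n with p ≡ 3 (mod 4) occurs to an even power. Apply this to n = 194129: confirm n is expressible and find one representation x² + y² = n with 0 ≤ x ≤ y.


Step 1: Factor n = 194129 = 13 · 109 · 137.
Step 2: Check the mod-4 condition on each prime factor: 13 ≡ 1 (mod 4), exponent 1; 109 ≡ 1 (mod 4), exponent 1; 137 ≡ 1 (mod 4), exponent 1.
All primes ≡ 3 (mod 4) appear to even exponent (or don't appear), so by the two-squares theorem n IS expressible as a sum of two squares.
Step 3: Build a representation. Here n = 13 · 109 · 137 is a product of primes ≡ 1 (mod 4). Each prime p ≡ 1 (mod 4) is itself a sum of two squares; find a² by testing p − a² for a perfect square:
  13: 13 − 1² = 12, 13 − 2² = 9 = 3² ⇒ 13 = 2² + 3².
  109: 109 − 1² = 108, 109 − 2² = 105, 109 − 3² = 100 = 10² ⇒ 109 = 3² + 10².
  137: 137 − 1² = 136, 137 − 2² = 133, 137 − 3² = 128, 137 − 4² = 121 = 11² ⇒ 137 = 4² + 11².
  Combine using the Brahmagupta–Fibonacci identity (a² + b²)(c² + d²) = (ac − bd)² + (ad + bc)² = (ac + bd)² + (ad − bc)²:
  13 · 109 = 1417: from (2² + 3²)(3² + 10²), take (2·3 − 3·10, 2·10 + 3·3) = (6 − 30, 20 + 9) = (-24, 29); dropping signs (only squares matter) gives (24, 29); check 24² + 29² = 576 + 841 = 1417 ✓.
  1417 · 137 = 194129: from (24² + 29²)(4² + 11²), take (24·4 − 29·11, 24·11 + 29·4) = (96 − 319, 264 + 116) = (-223, 380); dropping signs (only squares matter) gives (223, 380); check 223² + 380² = 49729 + 144400 = 194129 ✓.
Step 4: Order so x ≤ y and verify: 223² + 380² = 49729 + 144400 = 194129 = n. ✓

n = 194129 = 223² + 380² (one valid representation with x ≤ y).


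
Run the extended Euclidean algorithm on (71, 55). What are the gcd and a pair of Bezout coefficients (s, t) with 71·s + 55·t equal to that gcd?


Euclidean algorithm on (71, 55) — divide until remainder is 0:
  71 = 1 · 55 + 16
  55 = 3 · 16 + 7
  16 = 2 · 7 + 2
  7 = 3 · 2 + 1
  2 = 2 · 1 + 0
gcd(71, 55) = 1.
Track Bezout coefficients alongside the remainders: start with r₀ = 71 = a·1 + b·0 (s = 1, t = 0) and r₁ = 55 = a·0 + b·1 (s = 0, t = 1); each new remainder r_{k+1} = r_{k-1} − q_k·r_k inherits s_{k+1} = s_{k-1} − q_k·s_k, t_{k+1} = t_{k-1} − q_k·t_k, so r_k = a·s_k + b·t_k at every step:
  q = 1: r = 16, s = 1 − 1·0 = 1, t = 0 − 1·1 = -1  (check: 71·1 + 55·(-1) = 16)
  q = 3: r = 7, s = 0 − 3·1 = -3, t = 1 − 3·(-1) = 4  (check: 71·(-3) + 55·4 = 7)
  q = 2: r = 2, s = 1 − 2·(-3) = 7, t = -1 − 2·4 = -9  (check: 71·7 + 55·(-9) = 2)
  q = 3: r = 1, s = -3 − 3·7 = -24, t = 4 − 3·(-9) = 31  (check: 71·(-24) + 55·31 = 1)
The row with r = 1 (the gcd) gives the Bezout coefficients s = -24, t = 31.
Result: 71 · (-24) + 55 · (31) = 1.

gcd(71, 55) = 1; s = -24, t = 31 (check: 71·(-24) + 55·31 = 1).


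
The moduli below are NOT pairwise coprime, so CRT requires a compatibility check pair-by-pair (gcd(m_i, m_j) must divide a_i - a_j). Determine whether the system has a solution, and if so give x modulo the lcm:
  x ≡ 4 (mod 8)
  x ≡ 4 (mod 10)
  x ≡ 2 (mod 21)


Moduli 8, 10, 21 are not pairwise coprime, so CRT works modulo lcm(m_i) when all pairwise compatibility conditions hold.
Pairwise compatibility: gcd(m_i, m_j) must divide a_i - a_j for every pair.
Merge one congruence at a time:
  Start: x ≡ 4 (mod 8).
  Combine with x ≡ 4 (mod 10): gcd(8, 10) = 2; 4 - 4 = 0, which IS divisible by 2, so compatible.
    Write x = 4 + 8·t and substitute into x ≡ 4 (mod 10): 8·t ≡ 4 − 4 = 0 (mod 10).
    Divide the congruence (and modulus) by g = 2: 4·t ≡ 0 (mod 5).
    The inverse of 4 mod 5 is 4 (since 4·4 = 16 = 3·5 + 1), so t ≡ 4·0 = 0 ≡ 0 (mod 5).
    Then x = 4 + 8·0 = 4, valid modulo lcm(8, 10) = 40: x ≡ 4 (mod 40).
  Combine with x ≡ 2 (mod 21): gcd(40, 21) = 1; 2 - 4 = -2, which IS divisible by 1, so compatible.
    Write x = 4 + 40·t and substitute into x ≡ 2 (mod 21): 40·t ≡ 2 − 4 = -2 (mod 21).
    Reduce coefficients mod 21: 19·t ≡ 19 (mod 21).
    The inverse of 19 mod 21 is 10 (since 19·10 = 190 = 9·21 + 1), so t ≡ 10·19 = 190 ≡ 1 (mod 21).
    Then x = 4 + 40·1 = 44, valid modulo lcm(40, 21) = 840: x ≡ 44 (mod 840).
Verify: 44 mod 8 = 4, 44 mod 10 = 4, 44 mod 21 = 2.

x ≡ 44 (mod 840).


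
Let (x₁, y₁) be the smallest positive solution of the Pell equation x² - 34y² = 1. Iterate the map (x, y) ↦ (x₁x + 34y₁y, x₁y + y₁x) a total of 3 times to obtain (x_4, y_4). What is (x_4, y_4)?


Step 1: Find the fundamental solution (x₁, y₁) of x² - 34y² = 1.
  Expand √34 as a continued fraction. a₀ = ⌊√34⌋ = 5; iterate m_{k+1} = d_k·a_k − m_k, d_{k+1} = (34 − m_{k+1}²)/d_k, a_{k+1} = ⌊(a₀ + m_{k+1})/d_{k+1}⌋ (starting m₀ = 0, d₀ = 1), with convergents p_k = a_k·p_{k-1} + p_{k-2}, q_k = a_k·q_{k-1} + q_{k-2} (p₋₁ = 1, q₋₁ = 0):
  k = 0: a₀ = 5; p₀/q₀ = 5/1; p₀² − 34·q₀² = 25 − 34 = -9.
  k = 1: m = 5, d = 9, a = ⌊(5 + 5)/9⌋ = 1; p/q = (1·5 + 1)/(1·1 + 0) = 6/1; p² − 34·q² = 36 − 34 = 2.
  k = 2: m = 4, d = 2, a = ⌊(5 + 4)/2⌋ = 4; p/q = (4·6 + 5)/(4·1 + 1) = 29/5; p² − 34·q² = 841 − 850 = -9.
  k = 3: m = 4, d = 9, a = ⌊(5 + 4)/9⌋ = 1; p/q = (1·29 + 6)/(1·5 + 1) = 35/6; p² − 34·q² = 1225 − 1224 = 1.
  The first convergent with p² − 34·q² = 1 gives the fundamental solution (x₁, y₁) = (35, 6).
Step 2: Apply the recurrence (x_{n+1}, y_{n+1}) = (x₁x_n + 34y₁y_n, x₁y_n + y₁x_n) repeatedly.
  From (x_1, y_1) = (35, 6): x_2 = 35·35 + 34·6·6 = 2449; y_2 = 35·6 + 6·35 = 420.
  From (x_2, y_2) = (2449, 420): x_3 = 35·2449 + 34·6·420 = 171395; y_3 = 35·420 + 6·2449 = 29394.
  From (x_3, y_3) = (171395, 29394): x_4 = 35·171395 + 34·6·29394 = 11995201; y_4 = 35·29394 + 6·171395 = 2057160.
Step 3: Verify x_4² - 34·y_4² = 143884847030401 - 143884847030400 = 1 (should be 1). ✓

(x_1, y_1) = (35, 6); (x_4, y_4) = (11995201, 2057160).


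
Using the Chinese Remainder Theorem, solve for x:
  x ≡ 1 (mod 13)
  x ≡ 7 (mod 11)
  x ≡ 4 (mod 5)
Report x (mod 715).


Moduli 13, 11, 5 are pairwise coprime; by CRT there is a unique solution modulo M = 13 · 11 · 5 = 715.
Solve pairwise, accumulating the modulus:
  Start with x ≡ 1 (mod 13).
  Combine with x ≡ 7 (mod 11): since gcd(13, 11) = 1, we get a unique residue mod 143.
    Write x = 1 + 13·t and substitute into x ≡ 7 (mod 11): 13·t ≡ 7 − 1 = 6 (mod 11).
    Reduce coefficients mod 11: 2·t ≡ 6 (mod 11).
    The inverse of 2 mod 11 is 6 (since 2·6 = 12 = 1·11 + 1), so t ≡ 6·6 = 36 ≡ 3 (mod 11).
    Then x = 1 + 13·3 = 40, valid modulo lcm(13, 11) = 143: x ≡ 40 (mod 143).
  Combine with x ≡ 4 (mod 5): since gcd(143, 5) = 1, we get a unique residue mod 715.
    Write x = 40 + 143·t and substitute into x ≡ 4 (mod 5): 143·t ≡ 4 − 40 = -36 (mod 5).
    Reduce coefficients mod 5: 3·t ≡ 4 (mod 5).
    The inverse of 3 mod 5 is 2 (since 3·2 = 6 = 1·5 + 1), so t ≡ 2·4 = 8 ≡ 3 (mod 5).
    Then x = 40 + 143·3 = 469, valid modulo lcm(143, 5) = 715: x ≡ 469 (mod 715).
Verify: 469 mod 13 = 1 ✓, 469 mod 11 = 7 ✓, 469 mod 5 = 4 ✓.

x ≡ 469 (mod 715).


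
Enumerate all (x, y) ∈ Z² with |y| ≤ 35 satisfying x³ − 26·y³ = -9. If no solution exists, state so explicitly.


The equation is x³ - 26y³ = -9. For fixed y, x³ = 26·y³ − 9, so a solution requires the RHS to be a perfect cube.
Strategy: iterate y from -35 to 35, compute RHS = 26·y³ − 9, and check whether it is a (positive or negative) perfect cube.
Check small values of y:
  y = 0: RHS = -9 is not a perfect cube.
  y = 1: RHS = 17 is not a perfect cube.
  y = -1: RHS = -35 is not a perfect cube.
  y = 2: RHS = 199 is not a perfect cube.
  y = -2: RHS = -217 is not a perfect cube.
  y = 3: RHS = 693 is not a perfect cube.
  y = -3: RHS = -711 is not a perfect cube.
Continuing the search up to |y| = 35 finds no solutions either.
No (x, y) in the scanned range satisfies the equation.

No integer solutions with |y| ≤ 35.


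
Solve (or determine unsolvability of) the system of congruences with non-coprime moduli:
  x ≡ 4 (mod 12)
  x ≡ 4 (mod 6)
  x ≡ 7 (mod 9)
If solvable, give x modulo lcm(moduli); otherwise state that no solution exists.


Moduli 12, 6, 9 are not pairwise coprime, so CRT works modulo lcm(m_i) when all pairwise compatibility conditions hold.
Pairwise compatibility: gcd(m_i, m_j) must divide a_i - a_j for every pair.
Merge one congruence at a time:
  Start: x ≡ 4 (mod 12).
  Combine with x ≡ 4 (mod 6): gcd(12, 6) = 6; 4 - 4 = 0, which IS divisible by 6, so compatible.
    Write x = 4 + 12·t and substitute into x ≡ 4 (mod 6): 12·t ≡ 4 − 4 = 0 (mod 6).
    Divide the congruence (and modulus) by g = 6: 2·t ≡ 0 (mod 1).
    Modulo 1 every t works; take t = 0.
    Then x = 4 + 12·0 = 4, valid modulo lcm(12, 6) = 12: x ≡ 4 (mod 12).
  Combine with x ≡ 7 (mod 9): gcd(12, 9) = 3; 7 - 4 = 3, which IS divisible by 3, so compatible.
    Write x = 4 + 12·t and substitute into x ≡ 7 (mod 9): 12·t ≡ 7 − 4 = 3 (mod 9).
    Divide the congruence (and modulus) by g = 3: 4·t ≡ 1 (mod 3).
    Reduce coefficients mod 3: 1·t ≡ 1 (mod 3).
    So t ≡ 1 (mod 3).
    Then x = 4 + 12·1 = 16, valid modulo lcm(12, 9) = 36: x ≡ 16 (mod 36).
Verify: 16 mod 12 = 4, 16 mod 6 = 4, 16 mod 9 = 7.

x ≡ 16 (mod 36).


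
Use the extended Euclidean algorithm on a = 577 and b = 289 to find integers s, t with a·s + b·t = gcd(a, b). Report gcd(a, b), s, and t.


Euclidean algorithm on (577, 289) — divide until remainder is 0:
  577 = 1 · 289 + 288
  289 = 1 · 288 + 1
  288 = 288 · 1 + 0
gcd(577, 289) = 1.
Track Bezout coefficients alongside the remainders: start with r₀ = 577 = a·1 + b·0 (s = 1, t = 0) and r₁ = 289 = a·0 + b·1 (s = 0, t = 1); each new remainder r_{k+1} = r_{k-1} − q_k·r_k inherits s_{k+1} = s_{k-1} − q_k·s_k, t_{k+1} = t_{k-1} − q_k·t_k, so r_k = a·s_k + b·t_k at every step:
  q = 1: r = 288, s = 1 − 1·0 = 1, t = 0 − 1·1 = -1  (check: 577·1 + 289·(-1) = 288)
  q = 1: r = 1, s = 0 − 1·1 = -1, t = 1 − 1·(-1) = 2  (check: 577·(-1) + 289·2 = 1)
The row with r = 1 (the gcd) gives the Bezout coefficients s = -1, t = 2.
Result: 577 · (-1) + 289 · (2) = 1.

gcd(577, 289) = 1; s = -1, t = 2 (check: 577·(-1) + 289·2 = 1).


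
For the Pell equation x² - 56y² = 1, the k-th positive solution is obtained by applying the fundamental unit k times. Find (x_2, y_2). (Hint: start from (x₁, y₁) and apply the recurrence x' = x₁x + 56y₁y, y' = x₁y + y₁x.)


Step 1: Find the fundamental solution (x₁, y₁) of x² - 56y² = 1.
  Expand √56 as a continued fraction. a₀ = ⌊√56⌋ = 7; iterate m_{k+1} = d_k·a_k − m_k, d_{k+1} = (56 − m_{k+1}²)/d_k, a_{k+1} = ⌊(a₀ + m_{k+1})/d_{k+1}⌋ (starting m₀ = 0, d₀ = 1), with convergents p_k = a_k·p_{k-1} + p_{k-2}, q_k = a_k·q_{k-1} + q_{k-2} (p₋₁ = 1, q₋₁ = 0):
  k = 0: a₀ = 7; p₀/q₀ = 7/1; p₀² − 56·q₀² = 49 − 56 = -7.
  k = 1: m = 7, d = 7, a = ⌊(7 + 7)/7⌋ = 2; p/q = (2·7 + 1)/(2·1 + 0) = 15/2; p² − 56·q² = 225 − 224 = 1.
  The first convergent with p² − 56·q² = 1 gives the fundamental solution (x₁, y₁) = (15, 2).
Step 2: Apply the recurrence (x_{n+1}, y_{n+1}) = (x₁x_n + 56y₁y_n, x₁y_n + y₁x_n) repeatedly.
  From (x_1, y_1) = (15, 2): x_2 = 15·15 + 56·2·2 = 449; y_2 = 15·2 + 2·15 = 60.
Step 3: Verify x_2² - 56·y_2² = 201601 - 201600 = 1 (should be 1). ✓

(x_1, y_1) = (15, 2); (x_2, y_2) = (449, 60).


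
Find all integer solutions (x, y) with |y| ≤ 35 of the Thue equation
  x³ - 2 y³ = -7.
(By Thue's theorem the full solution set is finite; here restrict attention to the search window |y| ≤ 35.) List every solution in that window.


The equation is x³ - 2y³ = -7. For fixed y, x³ = 2·y³ − 7, so a solution requires the RHS to be a perfect cube.
Strategy: iterate y from -35 to 35, compute RHS = 2·y³ − 7, and check whether it is a (positive or negative) perfect cube.
Check small values of y:
  y = 0: RHS = -7 is not a perfect cube.
  y = 1: RHS = -5 is not a perfect cube.
  y = -1: RHS = -9 is not a perfect cube.
  y = 2: RHS = 9 is not a perfect cube.
  y = -2: RHS = -23 is not a perfect cube.
  y = 3: RHS = 47 is not a perfect cube.
  y = -3: RHS = -61 is not a perfect cube.
Continuing the search up to |y| = 35 finds no solutions either.
No (x, y) in the scanned range satisfies the equation.

No integer solutions with |y| ≤ 35.


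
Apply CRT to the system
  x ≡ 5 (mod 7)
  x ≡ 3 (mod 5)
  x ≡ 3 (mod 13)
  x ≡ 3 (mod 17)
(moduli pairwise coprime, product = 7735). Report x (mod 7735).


Product of moduli M = 7 · 5 · 13 · 17 = 7735.
Merge one congruence at a time:
  Start: x ≡ 5 (mod 7).
  Combine with x ≡ 3 (mod 5); new modulus lcm = 35.
    Write x = 5 + 7·t and substitute into x ≡ 3 (mod 5): 7·t ≡ 3 − 5 = -2 (mod 5).
    Reduce coefficients mod 5: 2·t ≡ 3 (mod 5).
    The inverse of 2 mod 5 is 3 (since 2·3 = 6 = 1·5 + 1), so t ≡ 3·3 = 9 ≡ 4 (mod 5).
    Then x = 5 + 7·4 = 33, valid modulo lcm(7, 5) = 35: x ≡ 33 (mod 35).
  Combine with x ≡ 3 (mod 13); new modulus lcm = 455.
    Write x = 33 + 35·t and substitute into x ≡ 3 (mod 13): 35·t ≡ 3 − 33 = -30 (mod 13).
    Reduce coefficients mod 13: 9·t ≡ 9 (mod 13).
    The inverse of 9 mod 13 is 3 (since 9·3 = 27 = 2·13 + 1), so t ≡ 3·9 = 27 ≡ 1 (mod 13).
    Then x = 33 + 35·1 = 68, valid modulo lcm(35, 13) = 455: x ≡ 68 (mod 455).
  Combine with x ≡ 3 (mod 17); new modulus lcm = 7735.
    Write x = 68 + 455·t and substitute into x ≡ 3 (mod 17): 455·t ≡ 3 − 68 = -65 (mod 17).
    Reduce coefficients mod 17: 13·t ≡ 3 (mod 17).
    The inverse of 13 mod 17 is 4 (since 13·4 = 52 = 3·17 + 1), so t ≡ 4·3 = 12 ≡ 12 (mod 17).
    Then x = 68 + 455·12 = 5528, valid modulo lcm(455, 17) = 7735: x ≡ 5528 (mod 7735).
Verify against each original: 5528 mod 7 = 5, 5528 mod 5 = 3, 5528 mod 13 = 3, 5528 mod 17 = 3.

x ≡ 5528 (mod 7735).
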